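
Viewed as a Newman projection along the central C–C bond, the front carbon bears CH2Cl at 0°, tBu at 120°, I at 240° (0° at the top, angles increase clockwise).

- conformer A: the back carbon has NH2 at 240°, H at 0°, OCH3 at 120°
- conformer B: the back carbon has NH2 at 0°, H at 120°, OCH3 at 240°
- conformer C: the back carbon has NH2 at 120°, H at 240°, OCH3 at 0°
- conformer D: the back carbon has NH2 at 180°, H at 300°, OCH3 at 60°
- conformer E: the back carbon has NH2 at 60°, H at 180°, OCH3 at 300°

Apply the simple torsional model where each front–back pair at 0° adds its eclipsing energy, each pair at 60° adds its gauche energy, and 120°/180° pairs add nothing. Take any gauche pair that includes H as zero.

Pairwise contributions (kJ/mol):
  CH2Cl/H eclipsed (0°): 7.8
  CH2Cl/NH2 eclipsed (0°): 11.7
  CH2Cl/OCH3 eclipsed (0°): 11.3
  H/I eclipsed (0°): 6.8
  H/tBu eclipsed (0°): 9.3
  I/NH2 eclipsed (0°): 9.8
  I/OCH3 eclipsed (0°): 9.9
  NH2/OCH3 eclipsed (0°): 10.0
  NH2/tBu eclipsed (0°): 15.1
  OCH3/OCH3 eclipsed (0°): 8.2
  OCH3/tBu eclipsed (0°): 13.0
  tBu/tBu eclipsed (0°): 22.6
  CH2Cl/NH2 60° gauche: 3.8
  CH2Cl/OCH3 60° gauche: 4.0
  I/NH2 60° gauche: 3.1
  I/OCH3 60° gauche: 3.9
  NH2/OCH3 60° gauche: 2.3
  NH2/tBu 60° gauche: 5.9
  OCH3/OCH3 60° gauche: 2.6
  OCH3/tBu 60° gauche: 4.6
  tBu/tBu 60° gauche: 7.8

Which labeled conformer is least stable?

A is eclipsed. CH2Cl at 0° is eclipsed with H at 0° (7.8); tBu at 120° is eclipsed with OCH3 at 120° (13.0); I at 240° is eclipsed with NH2 at 240° (9.8). Total 30.6 kJ/mol.
B is eclipsed. CH2Cl at 0° is eclipsed with NH2 at 0° (11.7); tBu at 120° is eclipsed with H at 120° (9.3); I at 240° is eclipsed with OCH3 at 240° (9.9). Total 30.9 kJ/mol.
C is eclipsed. CH2Cl at 0° is eclipsed with OCH3 at 0° (11.3); tBu at 120° is eclipsed with NH2 at 120° (15.1); I at 240° is eclipsed with H at 240° (6.8). Total 33.2 kJ/mol.
D is staggered. CH2Cl at 0° is gauche with OCH3 at 60° (4.0); tBu at 120° is gauche with NH2 at 180° (5.9); tBu at 120° is gauche with OCH3 at 60° (4.6); I at 240° is gauche with NH2 at 180° (3.1). Total 17.6 kJ/mol.
E is staggered. CH2Cl at 0° is gauche with NH2 at 60° (3.8); CH2Cl at 0° is gauche with OCH3 at 300° (4.0); tBu at 120° is gauche with NH2 at 60° (5.9); I at 240° is gauche with OCH3 at 300° (3.9). Total 17.6 kJ/mol.
C has the highest total (33.2 kJ/mol).

C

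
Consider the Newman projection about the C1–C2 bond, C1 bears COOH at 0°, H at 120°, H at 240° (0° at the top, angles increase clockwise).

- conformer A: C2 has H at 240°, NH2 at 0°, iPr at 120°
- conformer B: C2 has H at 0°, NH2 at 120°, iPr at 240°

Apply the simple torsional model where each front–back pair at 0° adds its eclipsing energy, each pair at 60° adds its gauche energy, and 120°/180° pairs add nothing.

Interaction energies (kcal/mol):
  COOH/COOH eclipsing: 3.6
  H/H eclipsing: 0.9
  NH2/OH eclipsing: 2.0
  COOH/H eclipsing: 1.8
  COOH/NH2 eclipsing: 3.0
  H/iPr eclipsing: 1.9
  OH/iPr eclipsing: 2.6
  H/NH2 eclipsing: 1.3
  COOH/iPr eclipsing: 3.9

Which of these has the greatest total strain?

A

A is eclipsed. COOH at 0° is eclipsed with NH2 at 0° (3.0); H at 120° is eclipsed with iPr at 120° (1.9); H at 240° is eclipsed with H at 240° (0.9). Total 5.8 kcal/mol.
B is eclipsed. COOH at 0° is eclipsed with H at 0° (1.8); H at 120° is eclipsed with NH2 at 120° (1.3); H at 240° is eclipsed with iPr at 240° (1.9). Total 5.0 kcal/mol.
A has the highest total (5.8 kcal/mol).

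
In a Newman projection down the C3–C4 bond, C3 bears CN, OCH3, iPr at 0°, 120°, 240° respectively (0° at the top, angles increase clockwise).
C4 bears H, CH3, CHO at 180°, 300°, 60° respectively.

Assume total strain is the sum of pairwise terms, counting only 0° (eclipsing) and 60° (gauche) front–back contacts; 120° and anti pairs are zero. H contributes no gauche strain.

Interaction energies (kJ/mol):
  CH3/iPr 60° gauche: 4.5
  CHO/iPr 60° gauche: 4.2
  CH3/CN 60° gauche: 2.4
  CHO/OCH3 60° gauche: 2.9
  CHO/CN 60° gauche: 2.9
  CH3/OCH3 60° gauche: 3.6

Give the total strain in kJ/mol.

This conformer (staggered): CN(0°)/CH3(300°) gauche 2.4; CN(0°)/CHO(60°) gauche 2.9; OCH3(120°)/CHO(60°) gauche 2.9; iPr(240°)/CH3(300°) gauche 4.5 → 12.7 kJ/mol.

12.7 kJ/mol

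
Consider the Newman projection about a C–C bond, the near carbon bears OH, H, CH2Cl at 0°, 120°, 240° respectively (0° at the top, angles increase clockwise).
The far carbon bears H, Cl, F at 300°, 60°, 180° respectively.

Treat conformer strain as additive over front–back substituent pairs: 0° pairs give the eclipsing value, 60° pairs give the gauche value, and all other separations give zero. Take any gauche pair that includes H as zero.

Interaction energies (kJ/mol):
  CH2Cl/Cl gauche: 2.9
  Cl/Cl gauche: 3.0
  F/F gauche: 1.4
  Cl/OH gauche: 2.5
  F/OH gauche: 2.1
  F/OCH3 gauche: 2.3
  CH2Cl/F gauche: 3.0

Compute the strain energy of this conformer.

5.5 kJ/mol

This conformer is staggered. OH at 0° is gauche with Cl at 60° (2.5); CH2Cl at 240° is gauche with F at 180° (3.0). Total 5.5 kJ/mol.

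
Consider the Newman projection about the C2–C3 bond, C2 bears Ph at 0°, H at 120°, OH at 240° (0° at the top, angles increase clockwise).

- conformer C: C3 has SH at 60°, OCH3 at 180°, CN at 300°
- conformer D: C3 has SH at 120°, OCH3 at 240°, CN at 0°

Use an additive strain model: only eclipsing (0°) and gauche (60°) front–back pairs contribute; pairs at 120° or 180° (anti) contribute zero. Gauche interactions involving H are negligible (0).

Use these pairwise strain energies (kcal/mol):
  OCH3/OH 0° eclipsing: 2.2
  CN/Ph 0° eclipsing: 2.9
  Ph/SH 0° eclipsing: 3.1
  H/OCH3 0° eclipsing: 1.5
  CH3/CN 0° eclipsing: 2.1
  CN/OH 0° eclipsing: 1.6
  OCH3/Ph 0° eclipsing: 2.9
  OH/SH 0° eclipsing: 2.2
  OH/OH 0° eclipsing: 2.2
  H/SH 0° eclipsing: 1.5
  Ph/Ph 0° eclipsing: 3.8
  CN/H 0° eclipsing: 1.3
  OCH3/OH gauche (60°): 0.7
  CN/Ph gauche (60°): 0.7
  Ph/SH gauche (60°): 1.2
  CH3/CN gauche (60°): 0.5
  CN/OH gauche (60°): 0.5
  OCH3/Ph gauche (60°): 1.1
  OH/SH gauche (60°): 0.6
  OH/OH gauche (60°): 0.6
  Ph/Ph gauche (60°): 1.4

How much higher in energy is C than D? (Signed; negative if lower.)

-3.5 kcal/mol

C (staggered): Ph–SH gauche, Ph–CN gauche, OH–OCH3 gauche, OH–CN gauche; 1.2 + 0.7 + 0.7 + 0.5 = 3.1 kcal/mol.
D (eclipsed): Ph–CN eclipsed, H–SH eclipsed, OH–OCH3 eclipsed; 2.9 + 1.5 + 2.2 = 6.6 kcal/mol.
E(C) − E(D) = 3.1 − 6.6 = -3.5 kcal/mol.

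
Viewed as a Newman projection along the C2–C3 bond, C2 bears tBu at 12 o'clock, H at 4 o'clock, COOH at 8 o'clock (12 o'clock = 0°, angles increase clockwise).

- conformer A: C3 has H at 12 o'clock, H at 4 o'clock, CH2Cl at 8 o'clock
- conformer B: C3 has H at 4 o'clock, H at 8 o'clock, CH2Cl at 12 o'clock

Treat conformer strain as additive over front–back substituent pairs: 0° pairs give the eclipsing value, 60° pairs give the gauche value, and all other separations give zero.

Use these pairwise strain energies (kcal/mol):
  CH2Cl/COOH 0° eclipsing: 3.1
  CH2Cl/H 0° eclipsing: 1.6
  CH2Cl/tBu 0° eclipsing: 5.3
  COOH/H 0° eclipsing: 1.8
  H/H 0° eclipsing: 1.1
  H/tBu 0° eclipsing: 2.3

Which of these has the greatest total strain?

B

A (eclipsed): tBu(0°)/H(0°) eclipsed 2.3; H(120°)/H(120°) eclipsed 1.1; COOH(240°)/CH2Cl(240°) eclipsed 3.1 → 6.5 kcal/mol.
B (eclipsed): tBu(0°)/CH2Cl(0°) eclipsed 5.3; H(120°)/H(120°) eclipsed 1.1; COOH(240°)/H(240°) eclipsed 1.8 → 8.2 kcal/mol.
B has the highest total (8.2 kcal/mol).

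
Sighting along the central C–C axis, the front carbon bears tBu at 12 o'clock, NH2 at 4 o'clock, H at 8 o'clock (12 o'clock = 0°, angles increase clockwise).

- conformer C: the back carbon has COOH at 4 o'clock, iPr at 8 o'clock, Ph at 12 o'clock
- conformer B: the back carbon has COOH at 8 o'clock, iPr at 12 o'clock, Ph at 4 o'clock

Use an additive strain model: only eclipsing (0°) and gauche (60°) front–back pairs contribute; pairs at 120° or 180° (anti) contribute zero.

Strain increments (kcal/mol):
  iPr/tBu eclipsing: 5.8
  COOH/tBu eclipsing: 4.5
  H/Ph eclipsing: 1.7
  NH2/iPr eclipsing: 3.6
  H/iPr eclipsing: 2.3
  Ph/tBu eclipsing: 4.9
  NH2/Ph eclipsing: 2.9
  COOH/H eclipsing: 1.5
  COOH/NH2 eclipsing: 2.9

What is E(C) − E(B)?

-0.1 kcal/mol

C is eclipsed. tBu at 0° is eclipsed with Ph at 0° (4.9); NH2 at 120° is eclipsed with COOH at 120° (2.9); H at 240° is eclipsed with iPr at 240° (2.3). Total 10.1 kcal/mol.
B is eclipsed. tBu at 0° is eclipsed with iPr at 0° (5.8); NH2 at 120° is eclipsed with Ph at 120° (2.9); H at 240° is eclipsed with COOH at 240° (1.5). Total 10.2 kcal/mol.
E(C) − E(B) = 10.1 − 10.2 = -0.1 kcal/mol.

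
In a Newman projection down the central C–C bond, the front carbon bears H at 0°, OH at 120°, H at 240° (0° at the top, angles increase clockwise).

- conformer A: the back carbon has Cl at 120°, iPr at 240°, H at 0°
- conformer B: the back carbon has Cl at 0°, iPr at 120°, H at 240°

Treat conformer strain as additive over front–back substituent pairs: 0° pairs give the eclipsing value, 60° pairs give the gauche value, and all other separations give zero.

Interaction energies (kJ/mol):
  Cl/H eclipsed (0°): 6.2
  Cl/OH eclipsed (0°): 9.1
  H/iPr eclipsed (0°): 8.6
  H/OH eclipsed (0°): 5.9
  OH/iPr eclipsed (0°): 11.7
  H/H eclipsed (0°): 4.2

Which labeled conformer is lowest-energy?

A

A (eclipsed): H–H eclipsed, OH–Cl eclipsed, H–iPr eclipsed; 4.2 + 9.1 + 8.6 = 21.9 kJ/mol.
B (eclipsed): H–Cl eclipsed, OH–iPr eclipsed, H–H eclipsed; 6.2 + 11.7 + 4.2 = 22.1 kJ/mol.
A has the lowest total (21.9 kJ/mol).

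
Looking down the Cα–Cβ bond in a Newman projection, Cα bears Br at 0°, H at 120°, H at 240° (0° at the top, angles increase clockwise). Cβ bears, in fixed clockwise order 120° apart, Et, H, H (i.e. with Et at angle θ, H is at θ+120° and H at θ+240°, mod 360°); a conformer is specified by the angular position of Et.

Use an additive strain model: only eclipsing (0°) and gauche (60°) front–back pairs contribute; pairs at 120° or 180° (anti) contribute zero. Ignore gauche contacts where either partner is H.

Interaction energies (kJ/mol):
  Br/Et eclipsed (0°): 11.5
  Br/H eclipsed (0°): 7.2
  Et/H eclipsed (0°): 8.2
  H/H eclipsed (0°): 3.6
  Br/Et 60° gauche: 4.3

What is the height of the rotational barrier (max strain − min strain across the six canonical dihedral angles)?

19.0 kJ/mol

Et at 0° (eclipsed): Br–Et eclipsed, H–H eclipsed, H–H eclipsed; 11.5 + 3.6 + 3.6 = 18.7 kJ/mol.
Et at 60° (staggered): Br–Et gauche; 4.3 = 4.3 kJ/mol.
Et at 120° (eclipsed): Br–H eclipsed, H–Et eclipsed, H–H eclipsed; 7.2 + 8.2 + 3.6 = 19.0 kJ/mol.
Et at 180° (staggered): no non-H gauche contacts → 0.0 kJ/mol.
Et at 240° (eclipsed): Br–H eclipsed, H–H eclipsed, H–Et eclipsed; 7.2 + 3.6 + 8.2 = 19.0 kJ/mol.
Et at 300° (staggered): Br–Et gauche; 4.3 = 4.3 kJ/mol.
Max at 120° (19.0 kJ/mol), min at 180° (0.0 kJ/mol); barrier = 19.0 kJ/mol.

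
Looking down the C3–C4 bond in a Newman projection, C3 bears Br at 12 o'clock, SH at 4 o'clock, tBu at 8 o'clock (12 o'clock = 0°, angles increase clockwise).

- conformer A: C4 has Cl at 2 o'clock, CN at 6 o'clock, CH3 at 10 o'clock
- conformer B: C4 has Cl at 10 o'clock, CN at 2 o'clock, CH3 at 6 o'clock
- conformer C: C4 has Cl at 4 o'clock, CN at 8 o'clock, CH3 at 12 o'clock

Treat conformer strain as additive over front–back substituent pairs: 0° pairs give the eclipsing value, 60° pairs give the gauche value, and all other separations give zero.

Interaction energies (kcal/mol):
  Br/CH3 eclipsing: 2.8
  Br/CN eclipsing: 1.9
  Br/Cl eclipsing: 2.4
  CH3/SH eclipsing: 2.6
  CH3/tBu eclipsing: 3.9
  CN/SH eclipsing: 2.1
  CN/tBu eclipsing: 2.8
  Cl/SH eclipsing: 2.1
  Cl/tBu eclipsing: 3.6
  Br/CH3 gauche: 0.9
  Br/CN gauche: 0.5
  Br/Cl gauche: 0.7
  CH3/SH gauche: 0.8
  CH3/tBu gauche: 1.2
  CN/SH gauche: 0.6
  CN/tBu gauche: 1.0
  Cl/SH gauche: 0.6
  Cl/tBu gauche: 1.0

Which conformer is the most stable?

B

A (staggered): Br–Cl gauche, Br–CH3 gauche, SH–Cl gauche, SH–CN gauche, tBu–CN gauche, tBu–CH3 gauche; 0.7 + 0.9 + 0.6 + 0.6 + 1.0 + 1.2 = 5.0 kcal/mol.
B (staggered): Br–Cl gauche, Br–CN gauche, SH–CN gauche, SH–CH3 gauche, tBu–Cl gauche, tBu–CH3 gauche; 0.7 + 0.5 + 0.6 + 0.8 + 1.0 + 1.2 = 4.8 kcal/mol.
C (eclipsed): Br–CH3 eclipsed, SH–Cl eclipsed, tBu–CN eclipsed; 2.8 + 2.1 + 2.8 = 7.7 kcal/mol.
B has the lowest total (4.8 kcal/mol).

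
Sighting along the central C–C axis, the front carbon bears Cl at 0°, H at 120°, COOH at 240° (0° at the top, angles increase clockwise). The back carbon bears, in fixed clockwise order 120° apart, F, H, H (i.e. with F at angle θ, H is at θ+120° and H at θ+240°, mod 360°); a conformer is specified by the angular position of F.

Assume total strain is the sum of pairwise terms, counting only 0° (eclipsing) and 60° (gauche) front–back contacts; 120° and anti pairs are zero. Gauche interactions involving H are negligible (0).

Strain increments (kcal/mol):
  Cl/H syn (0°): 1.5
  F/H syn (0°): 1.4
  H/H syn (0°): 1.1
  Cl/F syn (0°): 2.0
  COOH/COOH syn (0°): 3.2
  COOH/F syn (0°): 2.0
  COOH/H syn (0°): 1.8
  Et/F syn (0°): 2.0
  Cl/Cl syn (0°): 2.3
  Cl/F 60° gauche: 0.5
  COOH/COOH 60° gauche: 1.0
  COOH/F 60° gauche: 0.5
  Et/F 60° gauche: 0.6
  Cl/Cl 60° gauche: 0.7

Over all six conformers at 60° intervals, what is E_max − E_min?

4.4 kcal/mol

F at 0° (eclipsed): Cl(0°)/F(0°) eclipsed 2.0; H(120°)/H(120°) eclipsed 1.1; COOH(240°)/H(240°) eclipsed 1.8 → 4.9 kcal/mol.
F at 60° (staggered): Cl(0°)/F(60°) gauche 0.5 → 0.5 kcal/mol.
F at 120° (eclipsed): Cl(0°)/H(0°) eclipsed 1.5; H(120°)/F(120°) eclipsed 1.4; COOH(240°)/H(240°) eclipsed 1.8 → 4.7 kcal/mol.
F at 180° (staggered): COOH(240°)/F(180°) gauche 0.5 → 0.5 kcal/mol.
F at 240° (eclipsed): Cl(0°)/H(0°) eclipsed 1.5; H(120°)/H(120°) eclipsed 1.1; COOH(240°)/F(240°) eclipsed 2.0 → 4.6 kcal/mol.
F at 300° (staggered): Cl(0°)/F(300°) gauche 0.5; COOH(240°)/F(300°) gauche 0.5 → 1.0 kcal/mol.
Max at 0° (4.9 kcal/mol), min at 60° (0.5 kcal/mol); barrier = 4.4 kcal/mol.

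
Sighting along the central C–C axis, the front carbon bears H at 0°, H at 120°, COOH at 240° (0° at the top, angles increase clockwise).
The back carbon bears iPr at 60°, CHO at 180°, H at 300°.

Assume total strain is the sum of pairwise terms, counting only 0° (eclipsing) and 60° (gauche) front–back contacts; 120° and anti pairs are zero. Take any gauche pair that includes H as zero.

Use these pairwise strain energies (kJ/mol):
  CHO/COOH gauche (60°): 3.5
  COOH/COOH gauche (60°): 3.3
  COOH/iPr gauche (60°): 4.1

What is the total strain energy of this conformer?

This conformer is staggered. COOH at 240° is gauche with CHO at 180° (3.5). Total 3.5 kJ/mol.

3.5 kJ/mol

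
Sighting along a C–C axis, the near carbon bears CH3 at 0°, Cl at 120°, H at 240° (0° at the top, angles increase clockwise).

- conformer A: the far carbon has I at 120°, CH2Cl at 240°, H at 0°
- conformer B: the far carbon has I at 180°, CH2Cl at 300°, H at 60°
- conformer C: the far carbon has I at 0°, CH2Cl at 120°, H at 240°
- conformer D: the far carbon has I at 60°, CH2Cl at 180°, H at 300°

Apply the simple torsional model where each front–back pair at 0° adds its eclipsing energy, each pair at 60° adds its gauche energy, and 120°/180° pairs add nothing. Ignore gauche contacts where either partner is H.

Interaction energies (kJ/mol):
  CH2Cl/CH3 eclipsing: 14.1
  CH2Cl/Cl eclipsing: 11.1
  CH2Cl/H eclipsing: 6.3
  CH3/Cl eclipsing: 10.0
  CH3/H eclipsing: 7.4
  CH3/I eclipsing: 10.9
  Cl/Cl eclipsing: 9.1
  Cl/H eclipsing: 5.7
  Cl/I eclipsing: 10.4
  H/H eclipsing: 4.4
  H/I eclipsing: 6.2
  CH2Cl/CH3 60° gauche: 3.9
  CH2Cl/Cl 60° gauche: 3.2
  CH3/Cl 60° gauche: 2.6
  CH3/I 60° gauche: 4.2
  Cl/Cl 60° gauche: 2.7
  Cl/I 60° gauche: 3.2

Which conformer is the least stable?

C

A (eclipsed): CH3(0°)/H(0°) eclipsed 7.4; Cl(120°)/I(120°) eclipsed 10.4; H(240°)/CH2Cl(240°) eclipsed 6.3 → 24.1 kJ/mol.
B (staggered): CH3(0°)/CH2Cl(300°) gauche 3.9; Cl(120°)/I(180°) gauche 3.2 → 7.1 kJ/mol.
C (eclipsed): CH3(0°)/I(0°) eclipsed 10.9; Cl(120°)/CH2Cl(120°) eclipsed 11.1; H(240°)/H(240°) eclipsed 4.4 → 26.4 kJ/mol.
D (staggered): CH3(0°)/I(60°) gauche 4.2; Cl(120°)/I(60°) gauche 3.2; Cl(120°)/CH2Cl(180°) gauche 3.2 → 10.6 kJ/mol.
C has the highest total (26.4 kJ/mol).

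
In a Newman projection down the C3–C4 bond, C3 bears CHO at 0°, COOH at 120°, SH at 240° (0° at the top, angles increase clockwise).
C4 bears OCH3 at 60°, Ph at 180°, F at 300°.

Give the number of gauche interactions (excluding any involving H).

Non-H gauche pairs: CHO(0°)/OCH3(60°); CHO(0°)/F(300°); COOH(120°)/OCH3(60°); COOH(120°)/Ph(180°); SH(240°)/Ph(180°); SH(240°)/F(300°) — 6 interactions.

6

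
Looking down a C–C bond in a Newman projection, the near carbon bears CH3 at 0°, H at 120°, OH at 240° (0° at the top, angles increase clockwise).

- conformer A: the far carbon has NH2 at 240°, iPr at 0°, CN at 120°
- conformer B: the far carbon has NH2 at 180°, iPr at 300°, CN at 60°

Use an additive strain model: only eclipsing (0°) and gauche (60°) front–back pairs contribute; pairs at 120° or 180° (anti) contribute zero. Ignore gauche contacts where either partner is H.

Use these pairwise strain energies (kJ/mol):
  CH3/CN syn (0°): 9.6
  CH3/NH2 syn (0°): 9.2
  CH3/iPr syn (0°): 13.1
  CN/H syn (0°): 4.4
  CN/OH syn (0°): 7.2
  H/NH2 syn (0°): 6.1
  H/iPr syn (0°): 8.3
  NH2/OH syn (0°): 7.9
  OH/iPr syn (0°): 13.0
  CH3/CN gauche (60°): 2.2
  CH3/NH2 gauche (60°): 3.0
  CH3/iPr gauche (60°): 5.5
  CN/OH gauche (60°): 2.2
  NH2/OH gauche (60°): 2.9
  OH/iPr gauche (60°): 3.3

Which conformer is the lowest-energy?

B

A (eclipsed): CH3–iPr eclipsed, H–CN eclipsed, OH–NH2 eclipsed; 13.1 + 4.4 + 7.9 = 25.4 kJ/mol.
B (staggered): CH3–iPr gauche, CH3–CN gauche, OH–NH2 gauche, OH–iPr gauche; 5.5 + 2.2 + 2.9 + 3.3 = 13.9 kJ/mol.
B has the lowest total (13.9 kJ/mol).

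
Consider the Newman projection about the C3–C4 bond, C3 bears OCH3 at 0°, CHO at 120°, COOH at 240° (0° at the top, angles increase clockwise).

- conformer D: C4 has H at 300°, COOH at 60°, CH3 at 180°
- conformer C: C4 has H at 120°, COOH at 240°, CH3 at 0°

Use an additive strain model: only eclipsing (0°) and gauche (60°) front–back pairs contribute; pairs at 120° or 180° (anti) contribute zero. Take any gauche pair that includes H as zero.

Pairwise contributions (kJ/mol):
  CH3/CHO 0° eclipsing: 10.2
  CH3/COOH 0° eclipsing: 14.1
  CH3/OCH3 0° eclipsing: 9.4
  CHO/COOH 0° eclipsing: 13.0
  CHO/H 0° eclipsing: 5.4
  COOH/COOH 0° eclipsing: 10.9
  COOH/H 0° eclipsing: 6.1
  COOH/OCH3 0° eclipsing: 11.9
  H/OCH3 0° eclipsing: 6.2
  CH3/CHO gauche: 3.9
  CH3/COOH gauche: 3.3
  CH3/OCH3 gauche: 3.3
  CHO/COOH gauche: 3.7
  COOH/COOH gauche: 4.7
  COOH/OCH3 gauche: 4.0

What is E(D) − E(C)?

-10.8 kJ/mol

D (staggered): OCH3(0°)/COOH(60°) gauche 4.0; CHO(120°)/COOH(60°) gauche 3.7; CHO(120°)/CH3(180°) gauche 3.9; COOH(240°)/CH3(180°) gauche 3.3 → 14.9 kJ/mol.
C (eclipsed): OCH3(0°)/CH3(0°) eclipsed 9.4; CHO(120°)/H(120°) eclipsed 5.4; COOH(240°)/COOH(240°) eclipsed 10.9 → 25.7 kJ/mol.
E(D) − E(C) = 14.9 − 25.7 = -10.8 kJ/mol.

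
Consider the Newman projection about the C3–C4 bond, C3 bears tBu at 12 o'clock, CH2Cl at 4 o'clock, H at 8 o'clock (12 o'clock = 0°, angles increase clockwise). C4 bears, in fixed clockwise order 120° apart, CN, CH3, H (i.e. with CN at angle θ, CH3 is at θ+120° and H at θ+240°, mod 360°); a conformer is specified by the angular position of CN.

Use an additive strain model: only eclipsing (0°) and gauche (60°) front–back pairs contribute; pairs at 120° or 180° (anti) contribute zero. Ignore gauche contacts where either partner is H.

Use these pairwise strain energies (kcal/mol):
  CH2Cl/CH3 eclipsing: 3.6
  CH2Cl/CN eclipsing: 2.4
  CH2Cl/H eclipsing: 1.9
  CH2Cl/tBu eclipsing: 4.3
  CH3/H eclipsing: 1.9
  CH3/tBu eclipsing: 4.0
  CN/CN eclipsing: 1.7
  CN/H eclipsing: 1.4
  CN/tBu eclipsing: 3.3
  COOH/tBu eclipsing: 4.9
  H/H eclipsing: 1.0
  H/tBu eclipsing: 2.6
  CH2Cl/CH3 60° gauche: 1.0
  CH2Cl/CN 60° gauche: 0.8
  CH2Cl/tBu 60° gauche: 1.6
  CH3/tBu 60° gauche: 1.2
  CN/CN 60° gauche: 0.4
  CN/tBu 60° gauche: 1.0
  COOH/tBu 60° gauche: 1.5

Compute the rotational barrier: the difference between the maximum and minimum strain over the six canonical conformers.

CN at 0° (eclipsed): tBu–CN eclipsed, CH2Cl–CH3 eclipsed, H–H eclipsed; 3.3 + 3.6 + 1.0 = 7.9 kcal/mol.
CN at 60° (staggered): tBu–CN gauche, CH2Cl–CN gauche, CH2Cl–CH3 gauche; 1.0 + 0.8 + 1.0 = 2.8 kcal/mol.
CN at 120° (eclipsed): tBu–H eclipsed, CH2Cl–CN eclipsed, H–CH3 eclipsed; 2.6 + 2.4 + 1.9 = 6.9 kcal/mol.
CN at 180° (staggered): tBu–CH3 gauche, CH2Cl–CN gauche; 1.2 + 0.8 = 2.0 kcal/mol.
CN at 240° (eclipsed): tBu–CH3 eclipsed, CH2Cl–H eclipsed, H–CN eclipsed; 4.0 + 1.9 + 1.4 = 7.3 kcal/mol.
CN at 300° (staggered): tBu–CN gauche, tBu–CH3 gauche, CH2Cl–CH3 gauche; 1.0 + 1.2 + 1.0 = 3.2 kcal/mol.
Max at 0° (7.9 kcal/mol), min at 180° (2.0 kcal/mol); barrier = 5.9 kcal/mol.

5.9 kcal/mol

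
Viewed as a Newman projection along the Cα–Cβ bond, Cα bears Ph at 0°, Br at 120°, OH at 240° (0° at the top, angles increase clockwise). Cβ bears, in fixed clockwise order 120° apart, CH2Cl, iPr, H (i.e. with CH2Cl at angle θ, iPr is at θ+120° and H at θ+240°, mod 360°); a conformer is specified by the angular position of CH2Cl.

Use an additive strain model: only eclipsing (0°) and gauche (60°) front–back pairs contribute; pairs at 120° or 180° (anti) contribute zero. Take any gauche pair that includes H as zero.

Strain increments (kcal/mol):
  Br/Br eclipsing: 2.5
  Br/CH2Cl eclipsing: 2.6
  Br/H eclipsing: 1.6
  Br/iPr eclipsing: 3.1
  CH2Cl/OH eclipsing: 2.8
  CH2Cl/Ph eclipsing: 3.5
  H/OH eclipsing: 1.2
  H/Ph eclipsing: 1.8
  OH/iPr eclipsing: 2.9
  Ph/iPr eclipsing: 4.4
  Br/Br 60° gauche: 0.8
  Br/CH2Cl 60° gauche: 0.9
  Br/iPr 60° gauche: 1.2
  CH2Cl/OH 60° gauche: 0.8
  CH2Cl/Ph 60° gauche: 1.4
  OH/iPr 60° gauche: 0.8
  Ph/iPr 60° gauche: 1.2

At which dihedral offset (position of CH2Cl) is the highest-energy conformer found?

CH2Cl at 0° (eclipsed): Ph(0°)/CH2Cl(0°) eclipsed 3.5; Br(120°)/iPr(120°) eclipsed 3.1; OH(240°)/H(240°) eclipsed 1.2 → 7.8 kcal/mol.
CH2Cl at 60° (staggered): Ph(0°)/CH2Cl(60°) gauche 1.4; Br(120°)/CH2Cl(60°) gauche 0.9; Br(120°)/iPr(180°) gauche 1.2; OH(240°)/iPr(180°) gauche 0.8 → 4.3 kcal/mol.
CH2Cl at 120° (eclipsed): Ph(0°)/H(0°) eclipsed 1.8; Br(120°)/CH2Cl(120°) eclipsed 2.6; OH(240°)/iPr(240°) eclipsed 2.9 → 7.3 kcal/mol.
CH2Cl at 180° (staggered): Ph(0°)/iPr(300°) gauche 1.2; Br(120°)/CH2Cl(180°) gauche 0.9; OH(240°)/CH2Cl(180°) gauche 0.8; OH(240°)/iPr(300°) gauche 0.8 → 3.7 kcal/mol.
CH2Cl at 240° (eclipsed): Ph(0°)/iPr(0°) eclipsed 4.4; Br(120°)/H(120°) eclipsed 1.6; OH(240°)/CH2Cl(240°) eclipsed 2.8 → 8.8 kcal/mol.
CH2Cl at 300° (staggered): Ph(0°)/CH2Cl(300°) gauche 1.4; Ph(0°)/iPr(60°) gauche 1.2; Br(120°)/iPr(60°) gauche 1.2; OH(240°)/CH2Cl(300°) gauche 0.8 → 4.6 kcal/mol.
The maximum (8.8 kcal/mol) occurs with CH2Cl at 240°.

240°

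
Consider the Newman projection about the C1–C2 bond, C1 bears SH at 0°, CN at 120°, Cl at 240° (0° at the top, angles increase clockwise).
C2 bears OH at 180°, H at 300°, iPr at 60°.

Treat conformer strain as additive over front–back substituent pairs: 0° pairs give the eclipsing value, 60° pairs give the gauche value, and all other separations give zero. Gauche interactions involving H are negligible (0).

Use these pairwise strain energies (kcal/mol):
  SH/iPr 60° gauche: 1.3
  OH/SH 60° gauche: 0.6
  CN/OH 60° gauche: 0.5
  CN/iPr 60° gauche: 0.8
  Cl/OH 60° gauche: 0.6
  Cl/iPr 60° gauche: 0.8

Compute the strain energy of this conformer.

This conformer (staggered): SH–iPr gauche, CN–OH gauche, CN–iPr gauche, Cl–OH gauche; 1.3 + 0.5 + 0.8 + 0.6 = 3.2 kcal/mol.

3.2 kcal/mol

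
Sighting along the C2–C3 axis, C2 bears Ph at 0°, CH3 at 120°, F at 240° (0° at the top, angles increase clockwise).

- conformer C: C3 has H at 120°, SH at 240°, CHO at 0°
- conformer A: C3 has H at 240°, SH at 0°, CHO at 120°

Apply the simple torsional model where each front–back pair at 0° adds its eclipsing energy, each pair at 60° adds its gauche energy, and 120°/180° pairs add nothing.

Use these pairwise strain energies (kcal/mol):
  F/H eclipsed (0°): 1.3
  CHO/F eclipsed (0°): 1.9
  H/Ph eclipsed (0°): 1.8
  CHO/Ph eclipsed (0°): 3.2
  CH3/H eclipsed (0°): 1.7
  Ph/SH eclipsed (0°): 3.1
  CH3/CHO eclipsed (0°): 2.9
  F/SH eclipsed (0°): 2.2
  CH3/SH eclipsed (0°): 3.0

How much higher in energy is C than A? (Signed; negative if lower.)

-0.2 kcal/mol

C (eclipsed): Ph(0°)/CHO(0°) eclipsed 3.2; CH3(120°)/H(120°) eclipsed 1.7; F(240°)/SH(240°) eclipsed 2.2 → 7.1 kcal/mol.
A (eclipsed): Ph(0°)/SH(0°) eclipsed 3.1; CH3(120°)/CHO(120°) eclipsed 2.9; F(240°)/H(240°) eclipsed 1.3 → 7.3 kcal/mol.
E(C) − E(A) = 7.1 − 7.3 = -0.2 kcal/mol.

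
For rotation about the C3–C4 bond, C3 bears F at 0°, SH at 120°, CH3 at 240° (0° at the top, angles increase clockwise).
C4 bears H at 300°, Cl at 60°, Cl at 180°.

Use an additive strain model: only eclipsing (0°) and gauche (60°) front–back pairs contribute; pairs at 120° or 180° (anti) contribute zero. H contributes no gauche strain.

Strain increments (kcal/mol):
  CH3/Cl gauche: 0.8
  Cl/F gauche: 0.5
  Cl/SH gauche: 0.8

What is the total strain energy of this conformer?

This conformer (staggered): F–Cl gauche, SH–Cl gauche, SH–Cl gauche, CH3–Cl gauche; 0.5 + 0.8 + 0.8 + 0.8 = 2.9 kcal/mol.

2.9 kcal/mol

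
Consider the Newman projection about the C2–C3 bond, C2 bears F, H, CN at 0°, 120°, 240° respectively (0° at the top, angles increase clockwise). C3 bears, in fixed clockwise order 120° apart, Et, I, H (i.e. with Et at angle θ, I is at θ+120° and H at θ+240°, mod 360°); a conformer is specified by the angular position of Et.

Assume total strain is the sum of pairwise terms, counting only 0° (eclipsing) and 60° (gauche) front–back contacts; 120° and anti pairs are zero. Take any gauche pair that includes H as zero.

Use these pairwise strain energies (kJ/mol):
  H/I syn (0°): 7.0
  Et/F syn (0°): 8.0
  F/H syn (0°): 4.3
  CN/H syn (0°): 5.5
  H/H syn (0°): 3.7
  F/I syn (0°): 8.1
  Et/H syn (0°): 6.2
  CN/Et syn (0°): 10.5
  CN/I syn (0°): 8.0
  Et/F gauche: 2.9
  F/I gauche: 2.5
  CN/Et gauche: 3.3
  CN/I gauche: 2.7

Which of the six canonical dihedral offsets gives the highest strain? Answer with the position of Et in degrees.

240°

Et at 0° (eclipsed): F–Et eclipsed, H–I eclipsed, CN–H eclipsed; 8.0 + 7.0 + 5.5 = 20.5 kJ/mol.
Et at 60° (staggered): F–Et gauche, CN–I gauche; 2.9 + 2.7 = 5.6 kJ/mol.
Et at 120° (eclipsed): F–H eclipsed, H–Et eclipsed, CN–I eclipsed; 4.3 + 6.2 + 8.0 = 18.5 kJ/mol.
Et at 180° (staggered): F–I gauche, CN–Et gauche, CN–I gauche; 2.5 + 3.3 + 2.7 = 8.5 kJ/mol.
Et at 240° (eclipsed): F–I eclipsed, H–H eclipsed, CN–Et eclipsed; 8.1 + 3.7 + 10.5 = 22.3 kJ/mol.
Et at 300° (staggered): F–Et gauche, F–I gauche, CN–Et gauche; 2.9 + 2.5 + 3.3 = 8.7 kJ/mol.
The maximum (22.3 kJ/mol) occurs with Et at 240°.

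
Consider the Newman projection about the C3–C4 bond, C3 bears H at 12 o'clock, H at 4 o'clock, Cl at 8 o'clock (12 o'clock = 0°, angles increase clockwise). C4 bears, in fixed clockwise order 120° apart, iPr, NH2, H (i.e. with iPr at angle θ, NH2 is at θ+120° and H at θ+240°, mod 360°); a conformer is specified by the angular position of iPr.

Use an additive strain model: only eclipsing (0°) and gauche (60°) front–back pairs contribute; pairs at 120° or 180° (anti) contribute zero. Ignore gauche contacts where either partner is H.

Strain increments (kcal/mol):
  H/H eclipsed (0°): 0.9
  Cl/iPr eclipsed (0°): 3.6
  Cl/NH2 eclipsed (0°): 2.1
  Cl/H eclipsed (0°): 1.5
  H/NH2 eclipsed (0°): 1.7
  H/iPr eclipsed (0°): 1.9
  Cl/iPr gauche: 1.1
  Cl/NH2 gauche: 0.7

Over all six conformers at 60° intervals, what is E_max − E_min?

iPr at 0° (eclipsed): H(0°)/iPr(0°) eclipsed 1.9; H(120°)/NH2(120°) eclipsed 1.7; Cl(240°)/H(240°) eclipsed 1.5 → 5.1 kcal/mol.
iPr at 60° (staggered): Cl(240°)/NH2(180°) gauche 0.7 → 0.7 kcal/mol.
iPr at 120° (eclipsed): H(0°)/H(0°) eclipsed 0.9; H(120°)/iPr(120°) eclipsed 1.9; Cl(240°)/NH2(240°) eclipsed 2.1 → 4.9 kcal/mol.
iPr at 180° (staggered): Cl(240°)/iPr(180°) gauche 1.1; Cl(240°)/NH2(300°) gauche 0.7 → 1.8 kcal/mol.
iPr at 240° (eclipsed): H(0°)/NH2(0°) eclipsed 1.7; H(120°)/H(120°) eclipsed 0.9; Cl(240°)/iPr(240°) eclipsed 3.6 → 6.2 kcal/mol.
iPr at 300° (staggered): Cl(240°)/iPr(300°) gauche 1.1 → 1.1 kcal/mol.
Max at 240° (6.2 kcal/mol), min at 60° (0.7 kcal/mol); barrier = 5.5 kcal/mol.

5.5 kcal/mol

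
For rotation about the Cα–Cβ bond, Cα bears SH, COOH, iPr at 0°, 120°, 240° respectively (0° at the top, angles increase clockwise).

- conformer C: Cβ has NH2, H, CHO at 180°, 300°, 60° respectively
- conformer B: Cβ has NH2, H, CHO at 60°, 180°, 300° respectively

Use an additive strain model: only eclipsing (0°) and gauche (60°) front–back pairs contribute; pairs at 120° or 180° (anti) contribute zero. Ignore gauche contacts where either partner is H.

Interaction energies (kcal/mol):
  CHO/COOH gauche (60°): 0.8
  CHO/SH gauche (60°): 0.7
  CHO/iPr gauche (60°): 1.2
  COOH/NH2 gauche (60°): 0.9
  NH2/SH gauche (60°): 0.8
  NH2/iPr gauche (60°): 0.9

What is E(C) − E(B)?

C is staggered. SH at 0° is gauche with CHO at 60° (0.7); COOH at 120° is gauche with NH2 at 180° (0.9); COOH at 120° is gauche with CHO at 60° (0.8); iPr at 240° is gauche with NH2 at 180° (0.9). Total 3.3 kcal/mol.
B is staggered. SH at 0° is gauche with NH2 at 60° (0.8); SH at 0° is gauche with CHO at 300° (0.7); COOH at 120° is gauche with NH2 at 60° (0.9); iPr at 240° is gauche with CHO at 300° (1.2). Total 3.6 kcal/mol.
E(C) − E(B) = 3.3 − 3.6 = -0.3 kcal/mol.

-0.3 kcal/mol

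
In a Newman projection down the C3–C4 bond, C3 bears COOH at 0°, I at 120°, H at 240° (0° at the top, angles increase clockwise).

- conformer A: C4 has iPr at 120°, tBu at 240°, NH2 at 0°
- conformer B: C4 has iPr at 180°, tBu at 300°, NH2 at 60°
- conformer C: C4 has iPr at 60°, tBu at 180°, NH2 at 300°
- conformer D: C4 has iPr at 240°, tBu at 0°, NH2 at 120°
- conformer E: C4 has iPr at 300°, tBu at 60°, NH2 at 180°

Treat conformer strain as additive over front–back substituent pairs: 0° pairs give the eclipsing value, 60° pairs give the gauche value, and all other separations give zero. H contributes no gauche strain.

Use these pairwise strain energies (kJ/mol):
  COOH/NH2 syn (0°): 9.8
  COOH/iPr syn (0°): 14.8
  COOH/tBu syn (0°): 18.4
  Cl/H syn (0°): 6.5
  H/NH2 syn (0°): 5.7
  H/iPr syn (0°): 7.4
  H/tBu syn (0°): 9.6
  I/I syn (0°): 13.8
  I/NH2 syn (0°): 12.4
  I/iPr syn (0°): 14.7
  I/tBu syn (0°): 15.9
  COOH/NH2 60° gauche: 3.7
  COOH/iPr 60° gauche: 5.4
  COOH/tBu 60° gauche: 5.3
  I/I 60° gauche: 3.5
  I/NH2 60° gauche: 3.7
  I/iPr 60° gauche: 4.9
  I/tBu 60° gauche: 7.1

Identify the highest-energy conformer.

A is eclipsed. COOH at 0° is eclipsed with NH2 at 0° (9.8); I at 120° is eclipsed with iPr at 120° (14.7); H at 240° is eclipsed with tBu at 240° (9.6). Total 34.1 kJ/mol.
B is staggered. COOH at 0° is gauche with tBu at 300° (5.3); COOH at 0° is gauche with NH2 at 60° (3.7); I at 120° is gauche with iPr at 180° (4.9); I at 120° is gauche with NH2 at 60° (3.7). Total 17.6 kJ/mol.
C is staggered. COOH at 0° is gauche with iPr at 60° (5.4); COOH at 0° is gauche with NH2 at 300° (3.7); I at 120° is gauche with iPr at 60° (4.9); I at 120° is gauche with tBu at 180° (7.1). Total 21.1 kJ/mol.
D is eclipsed. COOH at 0° is eclipsed with tBu at 0° (18.4); I at 120° is eclipsed with NH2 at 120° (12.4); H at 240° is eclipsed with iPr at 240° (7.4). Total 38.2 kJ/mol.
E is staggered. COOH at 0° is gauche with iPr at 300° (5.4); COOH at 0° is gauche with tBu at 60° (5.3); I at 120° is gauche with tBu at 60° (7.1); I at 120° is gauche with NH2 at 180° (3.7). Total 21.5 kJ/mol.
D has the highest total (38.2 kJ/mol).

D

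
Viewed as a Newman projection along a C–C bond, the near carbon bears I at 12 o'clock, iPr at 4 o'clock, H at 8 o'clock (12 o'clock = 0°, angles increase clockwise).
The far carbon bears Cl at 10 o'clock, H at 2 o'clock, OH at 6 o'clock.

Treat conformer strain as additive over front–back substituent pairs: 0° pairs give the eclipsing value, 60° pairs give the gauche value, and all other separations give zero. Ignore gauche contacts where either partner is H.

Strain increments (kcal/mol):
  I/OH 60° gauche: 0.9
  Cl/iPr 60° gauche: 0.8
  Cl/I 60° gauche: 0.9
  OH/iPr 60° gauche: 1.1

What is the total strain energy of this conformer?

2.0 kcal/mol

This conformer (staggered): I(0°)/Cl(300°) gauche 0.9; iPr(120°)/OH(180°) gauche 1.1 → 2.0 kcal/mol.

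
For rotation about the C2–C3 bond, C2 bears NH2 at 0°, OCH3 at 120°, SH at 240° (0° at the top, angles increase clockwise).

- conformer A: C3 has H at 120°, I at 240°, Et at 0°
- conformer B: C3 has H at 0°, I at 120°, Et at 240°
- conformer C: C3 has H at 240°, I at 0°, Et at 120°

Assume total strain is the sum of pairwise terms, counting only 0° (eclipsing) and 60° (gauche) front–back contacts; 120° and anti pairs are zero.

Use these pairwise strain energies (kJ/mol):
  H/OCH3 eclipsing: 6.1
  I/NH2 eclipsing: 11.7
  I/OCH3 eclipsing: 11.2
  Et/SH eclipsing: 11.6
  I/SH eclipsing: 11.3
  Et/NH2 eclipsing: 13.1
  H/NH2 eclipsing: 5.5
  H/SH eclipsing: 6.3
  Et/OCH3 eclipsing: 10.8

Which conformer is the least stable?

A

A is eclipsed. NH2 at 0° is eclipsed with Et at 0° (13.1); OCH3 at 120° is eclipsed with H at 120° (6.1); SH at 240° is eclipsed with I at 240° (11.3). Total 30.5 kJ/mol.
B is eclipsed. NH2 at 0° is eclipsed with H at 0° (5.5); OCH3 at 120° is eclipsed with I at 120° (11.2); SH at 240° is eclipsed with Et at 240° (11.6). Total 28.3 kJ/mol.
C is eclipsed. NH2 at 0° is eclipsed with I at 0° (11.7); OCH3 at 120° is eclipsed with Et at 120° (10.8); SH at 240° is eclipsed with H at 240° (6.3). Total 28.8 kJ/mol.
A has the highest total (30.5 kJ/mol).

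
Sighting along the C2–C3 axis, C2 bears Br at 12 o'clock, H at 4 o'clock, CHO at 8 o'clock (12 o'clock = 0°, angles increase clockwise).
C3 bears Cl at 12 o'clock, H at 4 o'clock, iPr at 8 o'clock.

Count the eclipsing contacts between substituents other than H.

Non-H eclipsing pairs: Br(0°)/Cl(0°); CHO(240°)/iPr(240°) — 2 interactions.

2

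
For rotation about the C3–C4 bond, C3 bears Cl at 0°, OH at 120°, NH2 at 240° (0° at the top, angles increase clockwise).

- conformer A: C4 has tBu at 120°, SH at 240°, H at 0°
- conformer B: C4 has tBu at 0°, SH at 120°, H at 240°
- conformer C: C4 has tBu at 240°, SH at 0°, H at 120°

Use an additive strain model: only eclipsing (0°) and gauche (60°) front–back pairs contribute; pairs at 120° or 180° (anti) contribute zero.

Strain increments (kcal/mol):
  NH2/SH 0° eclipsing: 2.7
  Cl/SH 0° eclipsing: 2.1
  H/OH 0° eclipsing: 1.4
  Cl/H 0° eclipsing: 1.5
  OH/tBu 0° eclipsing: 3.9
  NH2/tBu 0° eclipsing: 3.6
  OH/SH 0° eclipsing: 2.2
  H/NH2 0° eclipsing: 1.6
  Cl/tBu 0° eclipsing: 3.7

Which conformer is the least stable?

A

A (eclipsed): Cl(0°)/H(0°) eclipsed 1.5; OH(120°)/tBu(120°) eclipsed 3.9; NH2(240°)/SH(240°) eclipsed 2.7 → 8.1 kcal/mol.
B (eclipsed): Cl(0°)/tBu(0°) eclipsed 3.7; OH(120°)/SH(120°) eclipsed 2.2; NH2(240°)/H(240°) eclipsed 1.6 → 7.5 kcal/mol.
C (eclipsed): Cl(0°)/SH(0°) eclipsed 2.1; OH(120°)/H(120°) eclipsed 1.4; NH2(240°)/tBu(240°) eclipsed 3.6 → 7.1 kcal/mol.
A has the highest total (8.1 kcal/mol).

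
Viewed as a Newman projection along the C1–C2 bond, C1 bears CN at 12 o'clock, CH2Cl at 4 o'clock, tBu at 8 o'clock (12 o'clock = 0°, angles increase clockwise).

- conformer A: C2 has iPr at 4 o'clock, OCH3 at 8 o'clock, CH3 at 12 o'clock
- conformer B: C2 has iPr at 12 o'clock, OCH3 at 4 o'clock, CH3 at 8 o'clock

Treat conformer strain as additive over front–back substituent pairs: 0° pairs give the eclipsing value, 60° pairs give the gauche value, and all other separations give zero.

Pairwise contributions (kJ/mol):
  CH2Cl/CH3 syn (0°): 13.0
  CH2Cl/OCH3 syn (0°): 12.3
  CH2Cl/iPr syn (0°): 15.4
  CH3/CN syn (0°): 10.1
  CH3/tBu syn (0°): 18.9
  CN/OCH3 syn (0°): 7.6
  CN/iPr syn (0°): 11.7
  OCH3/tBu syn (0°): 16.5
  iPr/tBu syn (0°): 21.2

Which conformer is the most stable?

A (eclipsed): CN(0°)/CH3(0°) eclipsed 10.1; CH2Cl(120°)/iPr(120°) eclipsed 15.4; tBu(240°)/OCH3(240°) eclipsed 16.5 → 42.0 kJ/mol.
B (eclipsed): CN(0°)/iPr(0°) eclipsed 11.7; CH2Cl(120°)/OCH3(120°) eclipsed 12.3; tBu(240°)/CH3(240°) eclipsed 18.9 → 42.9 kJ/mol.
A has the lowest total (42.0 kJ/mol).

A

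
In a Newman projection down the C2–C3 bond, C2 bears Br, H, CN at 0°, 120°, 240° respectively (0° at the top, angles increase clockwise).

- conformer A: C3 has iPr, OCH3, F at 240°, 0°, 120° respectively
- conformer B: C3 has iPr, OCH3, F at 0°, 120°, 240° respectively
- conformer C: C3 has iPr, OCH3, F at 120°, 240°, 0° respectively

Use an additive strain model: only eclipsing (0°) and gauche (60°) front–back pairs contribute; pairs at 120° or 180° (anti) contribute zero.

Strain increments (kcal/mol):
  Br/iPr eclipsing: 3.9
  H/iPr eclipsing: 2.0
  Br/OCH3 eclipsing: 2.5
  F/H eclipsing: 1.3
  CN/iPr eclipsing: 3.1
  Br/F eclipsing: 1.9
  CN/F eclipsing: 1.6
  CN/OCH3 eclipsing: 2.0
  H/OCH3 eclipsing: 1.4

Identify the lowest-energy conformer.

A (eclipsed): Br–OCH3 eclipsed, H–F eclipsed, CN–iPr eclipsed; 2.5 + 1.3 + 3.1 = 6.9 kcal/mol.
B (eclipsed): Br–iPr eclipsed, H–OCH3 eclipsed, CN–F eclipsed; 3.9 + 1.4 + 1.6 = 6.9 kcal/mol.
C (eclipsed): Br–F eclipsed, H–iPr eclipsed, CN–OCH3 eclipsed; 1.9 + 2.0 + 2.0 = 5.9 kcal/mol.
C has the lowest total (5.9 kcal/mol).

C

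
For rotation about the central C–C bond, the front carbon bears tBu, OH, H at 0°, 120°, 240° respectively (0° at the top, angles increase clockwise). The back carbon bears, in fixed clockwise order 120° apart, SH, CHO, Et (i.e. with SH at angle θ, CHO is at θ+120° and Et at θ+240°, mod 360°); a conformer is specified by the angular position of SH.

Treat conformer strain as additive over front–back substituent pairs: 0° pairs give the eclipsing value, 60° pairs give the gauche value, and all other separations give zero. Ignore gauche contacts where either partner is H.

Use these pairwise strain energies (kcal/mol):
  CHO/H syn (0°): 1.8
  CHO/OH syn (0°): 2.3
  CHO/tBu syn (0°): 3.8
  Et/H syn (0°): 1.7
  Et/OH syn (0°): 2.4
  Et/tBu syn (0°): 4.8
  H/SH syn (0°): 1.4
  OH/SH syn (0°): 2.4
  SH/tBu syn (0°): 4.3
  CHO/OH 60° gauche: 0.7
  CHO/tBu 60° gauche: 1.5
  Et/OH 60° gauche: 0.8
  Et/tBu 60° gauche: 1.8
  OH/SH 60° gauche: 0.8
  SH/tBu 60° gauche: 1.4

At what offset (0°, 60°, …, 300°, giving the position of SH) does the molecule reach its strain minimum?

SH at 0° is eclipsed. tBu at 0° is eclipsed with SH at 0° (4.3); OH at 120° is eclipsed with CHO at 120° (2.3); H at 240° is eclipsed with Et at 240° (1.7). Total 8.3 kcal/mol.
SH at 60° is staggered. tBu at 0° is gauche with SH at 60° (1.4); tBu at 0° is gauche with Et at 300° (1.8); OH at 120° is gauche with SH at 60° (0.8); OH at 120° is gauche with CHO at 180° (0.7). Total 4.7 kcal/mol.
SH at 120° is eclipsed. tBu at 0° is eclipsed with Et at 0° (4.8); OH at 120° is eclipsed with SH at 120° (2.4); H at 240° is eclipsed with CHO at 240° (1.8). Total 9.0 kcal/mol.
SH at 180° is staggered. tBu at 0° is gauche with CHO at 300° (1.5); tBu at 0° is gauche with Et at 60° (1.8); OH at 120° is gauche with SH at 180° (0.8); OH at 120° is gauche with Et at 60° (0.8). Total 4.9 kcal/mol.
SH at 240° is eclipsed. tBu at 0° is eclipsed with CHO at 0° (3.8); OH at 120° is eclipsed with Et at 120° (2.4); H at 240° is eclipsed with SH at 240° (1.4). Total 7.6 kcal/mol.
SH at 300° is staggered. tBu at 0° is gauche with SH at 300° (1.4); tBu at 0° is gauche with CHO at 60° (1.5); OH at 120° is gauche with CHO at 60° (0.7); OH at 120° is gauche with Et at 180° (0.8). Total 4.4 kcal/mol.
The minimum (4.4 kcal/mol) occurs with SH at 300°.

300°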